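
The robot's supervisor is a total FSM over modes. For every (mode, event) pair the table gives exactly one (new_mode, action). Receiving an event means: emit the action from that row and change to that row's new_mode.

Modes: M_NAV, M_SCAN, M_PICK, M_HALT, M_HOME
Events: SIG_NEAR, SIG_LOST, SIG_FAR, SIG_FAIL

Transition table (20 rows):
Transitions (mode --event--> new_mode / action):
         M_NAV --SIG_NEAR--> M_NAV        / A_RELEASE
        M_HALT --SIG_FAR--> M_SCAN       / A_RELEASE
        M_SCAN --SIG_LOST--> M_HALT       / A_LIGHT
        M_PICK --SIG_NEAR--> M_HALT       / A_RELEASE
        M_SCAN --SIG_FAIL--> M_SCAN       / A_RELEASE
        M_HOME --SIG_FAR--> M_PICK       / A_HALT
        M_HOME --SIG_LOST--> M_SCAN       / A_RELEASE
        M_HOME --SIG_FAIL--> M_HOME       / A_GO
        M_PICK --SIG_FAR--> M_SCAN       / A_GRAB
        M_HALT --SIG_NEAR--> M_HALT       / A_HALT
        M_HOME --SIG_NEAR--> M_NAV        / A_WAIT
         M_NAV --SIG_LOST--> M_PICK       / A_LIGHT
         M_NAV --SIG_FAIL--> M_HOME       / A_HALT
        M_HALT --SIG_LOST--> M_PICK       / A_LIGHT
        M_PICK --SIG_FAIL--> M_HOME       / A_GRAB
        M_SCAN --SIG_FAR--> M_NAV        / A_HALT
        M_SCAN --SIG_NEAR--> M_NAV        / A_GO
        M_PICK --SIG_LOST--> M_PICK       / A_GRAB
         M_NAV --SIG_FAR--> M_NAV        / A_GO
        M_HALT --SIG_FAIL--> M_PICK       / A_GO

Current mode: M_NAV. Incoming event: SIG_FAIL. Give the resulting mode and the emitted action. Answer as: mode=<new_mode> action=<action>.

mode=M_HOME action=A_HALT

current mode = M_NAV; filter table to that mode:
  (M_NAV, SIG_NEAR) → (M_NAV, A_RELEASE)
  (M_NAV, SIG_LOST) → (M_PICK, A_LIGHT)
  (M_NAV, SIG_FAIL) → (M_HOME, A_HALT)  ← event matches
  (M_NAV, SIG_FAR) → (M_NAV, A_GO)
event = SIG_FAIL selects (M_HOME, A_HALT)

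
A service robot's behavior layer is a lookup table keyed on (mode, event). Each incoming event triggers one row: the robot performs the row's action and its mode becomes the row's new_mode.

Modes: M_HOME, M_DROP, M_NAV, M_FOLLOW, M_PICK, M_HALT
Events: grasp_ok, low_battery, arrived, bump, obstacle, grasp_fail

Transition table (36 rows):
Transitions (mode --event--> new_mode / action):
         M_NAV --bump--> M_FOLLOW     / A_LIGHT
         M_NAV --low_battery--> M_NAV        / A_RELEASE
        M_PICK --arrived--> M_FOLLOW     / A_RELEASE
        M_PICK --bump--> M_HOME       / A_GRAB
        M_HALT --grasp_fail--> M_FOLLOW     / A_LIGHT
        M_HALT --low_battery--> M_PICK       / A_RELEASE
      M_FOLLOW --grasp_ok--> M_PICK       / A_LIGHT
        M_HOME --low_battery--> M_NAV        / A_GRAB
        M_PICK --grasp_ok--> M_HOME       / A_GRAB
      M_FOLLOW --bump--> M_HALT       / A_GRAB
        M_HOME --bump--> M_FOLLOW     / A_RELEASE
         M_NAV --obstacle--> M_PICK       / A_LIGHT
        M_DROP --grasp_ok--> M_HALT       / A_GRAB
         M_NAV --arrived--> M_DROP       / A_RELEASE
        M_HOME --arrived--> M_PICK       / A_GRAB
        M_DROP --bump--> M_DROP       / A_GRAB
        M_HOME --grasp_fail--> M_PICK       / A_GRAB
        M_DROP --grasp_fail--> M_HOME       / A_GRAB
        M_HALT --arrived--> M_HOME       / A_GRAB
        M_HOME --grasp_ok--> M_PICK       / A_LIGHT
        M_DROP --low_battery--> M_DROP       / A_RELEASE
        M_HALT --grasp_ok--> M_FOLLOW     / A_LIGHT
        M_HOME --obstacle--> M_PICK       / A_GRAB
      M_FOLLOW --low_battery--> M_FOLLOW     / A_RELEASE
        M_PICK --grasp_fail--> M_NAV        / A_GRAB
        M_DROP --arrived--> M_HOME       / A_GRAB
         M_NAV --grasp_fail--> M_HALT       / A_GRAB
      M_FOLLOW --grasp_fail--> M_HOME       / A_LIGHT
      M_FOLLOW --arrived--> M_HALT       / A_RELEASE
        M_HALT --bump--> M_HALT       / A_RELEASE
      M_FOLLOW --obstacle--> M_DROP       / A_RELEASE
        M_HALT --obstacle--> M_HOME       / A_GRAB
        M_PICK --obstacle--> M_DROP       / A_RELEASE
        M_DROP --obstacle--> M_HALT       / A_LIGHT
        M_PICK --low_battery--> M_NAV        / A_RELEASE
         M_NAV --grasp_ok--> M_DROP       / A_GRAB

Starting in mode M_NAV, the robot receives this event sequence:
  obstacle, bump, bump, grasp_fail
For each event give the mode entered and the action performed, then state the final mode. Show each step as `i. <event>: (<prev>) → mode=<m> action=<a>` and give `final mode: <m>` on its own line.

final mode: M_HOME

1. obstacle: (M_NAV) → mode=M_PICK action=A_LIGHT
2. bump: (M_PICK) → mode=M_HOME action=A_GRAB
3. bump: (M_HOME) → mode=M_FOLLOW action=A_RELEASE
4. grasp_fail: (M_FOLLOW) → mode=M_HOME action=A_LIGHT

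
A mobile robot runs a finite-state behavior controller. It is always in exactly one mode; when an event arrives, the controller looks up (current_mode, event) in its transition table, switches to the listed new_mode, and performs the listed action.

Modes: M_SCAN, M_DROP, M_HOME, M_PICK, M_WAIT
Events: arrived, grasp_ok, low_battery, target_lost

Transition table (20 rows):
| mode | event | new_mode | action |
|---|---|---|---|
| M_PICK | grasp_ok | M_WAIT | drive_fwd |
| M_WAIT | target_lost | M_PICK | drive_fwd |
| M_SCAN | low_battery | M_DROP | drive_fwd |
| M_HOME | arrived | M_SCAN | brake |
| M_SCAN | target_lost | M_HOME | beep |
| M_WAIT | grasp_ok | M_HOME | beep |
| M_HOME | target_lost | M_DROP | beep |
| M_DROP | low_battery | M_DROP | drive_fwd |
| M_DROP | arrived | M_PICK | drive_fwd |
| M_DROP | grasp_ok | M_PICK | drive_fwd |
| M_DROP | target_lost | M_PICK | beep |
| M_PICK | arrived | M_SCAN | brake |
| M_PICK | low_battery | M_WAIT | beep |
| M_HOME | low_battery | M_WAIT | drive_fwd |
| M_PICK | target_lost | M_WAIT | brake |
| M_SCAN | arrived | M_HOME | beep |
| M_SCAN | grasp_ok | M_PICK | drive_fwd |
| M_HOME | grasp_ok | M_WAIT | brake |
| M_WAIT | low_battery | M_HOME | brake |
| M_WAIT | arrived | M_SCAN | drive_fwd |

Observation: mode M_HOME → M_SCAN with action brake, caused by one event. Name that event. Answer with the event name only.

try arrived: (M_HOME, arrived) → (M_SCAN, brake)  ← matches
try grasp_ok: (M_HOME, grasp_ok) → (M_WAIT, brake)
try low_battery: (M_HOME, low_battery) → (M_WAIT, drive_fwd)
try target_lost: (M_HOME, target_lost) → (M_DROP, beep)

arrived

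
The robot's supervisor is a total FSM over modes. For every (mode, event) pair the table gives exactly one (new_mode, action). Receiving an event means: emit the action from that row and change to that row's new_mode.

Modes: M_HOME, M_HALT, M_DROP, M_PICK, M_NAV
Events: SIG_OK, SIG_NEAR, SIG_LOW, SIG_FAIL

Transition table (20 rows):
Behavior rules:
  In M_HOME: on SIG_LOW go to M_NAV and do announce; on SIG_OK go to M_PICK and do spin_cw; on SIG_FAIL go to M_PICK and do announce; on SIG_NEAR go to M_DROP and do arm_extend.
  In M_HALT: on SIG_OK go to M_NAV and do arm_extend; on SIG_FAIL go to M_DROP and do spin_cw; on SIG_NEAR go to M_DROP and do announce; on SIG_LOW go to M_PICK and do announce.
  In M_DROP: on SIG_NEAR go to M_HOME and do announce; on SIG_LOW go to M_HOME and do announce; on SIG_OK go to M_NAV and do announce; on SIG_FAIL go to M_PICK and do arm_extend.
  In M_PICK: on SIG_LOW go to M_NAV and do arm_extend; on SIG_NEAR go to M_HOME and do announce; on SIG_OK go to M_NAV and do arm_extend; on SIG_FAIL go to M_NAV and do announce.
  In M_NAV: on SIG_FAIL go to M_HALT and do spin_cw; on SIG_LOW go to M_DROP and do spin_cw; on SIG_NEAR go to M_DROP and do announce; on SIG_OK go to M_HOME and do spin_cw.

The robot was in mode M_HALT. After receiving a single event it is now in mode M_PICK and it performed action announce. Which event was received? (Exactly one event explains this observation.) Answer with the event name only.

try SIG_OK: (M_HALT, SIG_OK) → (M_NAV, arm_extend)
try SIG_NEAR: (M_HALT, SIG_NEAR) → (M_DROP, announce)
try SIG_LOW: (M_HALT, SIG_LOW) → (M_PICK, announce)  ← matches
try SIG_FAIL: (M_HALT, SIG_FAIL) → (M_DROP, spin_cw)

SIG_LOW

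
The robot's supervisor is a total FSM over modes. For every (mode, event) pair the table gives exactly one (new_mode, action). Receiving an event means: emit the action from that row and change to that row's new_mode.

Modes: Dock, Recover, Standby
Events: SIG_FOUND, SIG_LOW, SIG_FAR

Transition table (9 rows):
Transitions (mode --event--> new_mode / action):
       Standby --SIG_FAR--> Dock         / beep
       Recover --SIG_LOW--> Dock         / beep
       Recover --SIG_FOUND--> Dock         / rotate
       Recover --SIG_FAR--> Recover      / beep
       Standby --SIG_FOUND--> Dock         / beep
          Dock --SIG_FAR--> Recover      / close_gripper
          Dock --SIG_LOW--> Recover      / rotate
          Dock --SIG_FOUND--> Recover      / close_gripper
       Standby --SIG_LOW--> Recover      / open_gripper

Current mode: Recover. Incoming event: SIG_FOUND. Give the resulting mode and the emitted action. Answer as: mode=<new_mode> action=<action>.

mode=Dock action=rotate

current mode = Recover; filter table to that mode:
  (Recover, SIG_LOW) → (Dock, beep)
  (Recover, SIG_FOUND) → (Dock, rotate)  ← event matches
  (Recover, SIG_FAR) → (Recover, beep)
event = SIG_FOUND selects (Dock, rotate)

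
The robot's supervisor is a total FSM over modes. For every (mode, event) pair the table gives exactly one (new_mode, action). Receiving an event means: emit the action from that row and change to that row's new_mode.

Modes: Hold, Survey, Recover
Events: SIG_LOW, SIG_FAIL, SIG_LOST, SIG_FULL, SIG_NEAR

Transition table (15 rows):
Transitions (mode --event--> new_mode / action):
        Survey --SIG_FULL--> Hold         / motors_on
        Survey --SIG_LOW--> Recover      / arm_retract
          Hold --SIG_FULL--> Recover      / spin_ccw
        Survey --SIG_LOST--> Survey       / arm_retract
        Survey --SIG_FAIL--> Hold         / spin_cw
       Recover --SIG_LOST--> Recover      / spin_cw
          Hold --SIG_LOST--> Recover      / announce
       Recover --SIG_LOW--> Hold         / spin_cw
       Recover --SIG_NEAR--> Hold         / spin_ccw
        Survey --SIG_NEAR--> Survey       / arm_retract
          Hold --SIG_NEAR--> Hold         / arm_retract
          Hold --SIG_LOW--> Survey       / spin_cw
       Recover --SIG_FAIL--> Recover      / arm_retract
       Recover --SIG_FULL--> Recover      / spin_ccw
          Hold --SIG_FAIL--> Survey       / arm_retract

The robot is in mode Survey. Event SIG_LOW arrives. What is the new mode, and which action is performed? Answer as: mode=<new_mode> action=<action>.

current mode = Survey; filter table to that mode:
  (Survey, SIG_FULL) → (Hold, motors_on)
  (Survey, SIG_LOW) → (Recover, arm_retract)  ← event matches
  (Survey, SIG_LOST) → (Survey, arm_retract)
  (Survey, SIG_FAIL) → (Hold, spin_cw)
  (Survey, SIG_NEAR) → (Survey, arm_retract)
event = SIG_LOW selects (Recover, arm_retract)

mode=Recover action=arm_retract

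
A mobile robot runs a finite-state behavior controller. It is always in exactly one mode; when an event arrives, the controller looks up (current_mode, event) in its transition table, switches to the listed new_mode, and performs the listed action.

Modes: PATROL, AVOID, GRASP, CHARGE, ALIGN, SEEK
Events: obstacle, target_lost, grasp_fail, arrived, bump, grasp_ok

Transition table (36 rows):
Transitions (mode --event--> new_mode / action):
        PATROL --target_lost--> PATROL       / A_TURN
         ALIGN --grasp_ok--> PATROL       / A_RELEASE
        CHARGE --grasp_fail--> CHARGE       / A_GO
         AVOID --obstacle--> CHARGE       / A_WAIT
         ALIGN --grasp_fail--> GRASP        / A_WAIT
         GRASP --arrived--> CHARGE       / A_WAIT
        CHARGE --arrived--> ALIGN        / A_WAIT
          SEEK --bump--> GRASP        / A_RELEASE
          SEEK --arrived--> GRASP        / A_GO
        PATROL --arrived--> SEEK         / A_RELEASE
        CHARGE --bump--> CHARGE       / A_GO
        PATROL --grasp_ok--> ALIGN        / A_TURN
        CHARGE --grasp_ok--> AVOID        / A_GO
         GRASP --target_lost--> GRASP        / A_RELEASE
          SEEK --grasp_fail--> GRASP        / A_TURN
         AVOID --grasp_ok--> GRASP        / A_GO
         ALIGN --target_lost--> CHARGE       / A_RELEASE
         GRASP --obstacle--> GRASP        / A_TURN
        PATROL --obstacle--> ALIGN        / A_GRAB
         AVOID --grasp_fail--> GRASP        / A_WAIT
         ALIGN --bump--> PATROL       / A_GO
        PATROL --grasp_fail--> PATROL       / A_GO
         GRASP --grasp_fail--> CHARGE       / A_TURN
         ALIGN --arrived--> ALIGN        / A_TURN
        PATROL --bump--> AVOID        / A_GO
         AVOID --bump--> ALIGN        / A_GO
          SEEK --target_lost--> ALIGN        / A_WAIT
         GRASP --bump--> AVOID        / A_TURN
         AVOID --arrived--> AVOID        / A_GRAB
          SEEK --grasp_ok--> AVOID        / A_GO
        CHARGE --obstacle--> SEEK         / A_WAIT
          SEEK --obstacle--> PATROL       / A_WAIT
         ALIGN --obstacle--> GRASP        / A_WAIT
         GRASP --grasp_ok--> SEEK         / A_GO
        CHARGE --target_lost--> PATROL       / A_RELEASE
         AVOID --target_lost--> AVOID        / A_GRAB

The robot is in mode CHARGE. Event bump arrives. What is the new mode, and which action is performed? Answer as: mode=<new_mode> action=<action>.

current mode = CHARGE; filter table to that mode:
  (CHARGE, grasp_fail) → (CHARGE, A_GO)
  (CHARGE, arrived) → (ALIGN, A_WAIT)
  (CHARGE, bump) → (CHARGE, A_GO)  ← event matches
  (CHARGE, grasp_ok) → (AVOID, A_GO)
  (CHARGE, obstacle) → (SEEK, A_WAIT)
  (CHARGE, target_lost) → (PATROL, A_RELEASE)
event = bump selects (CHARGE, A_GO)

mode=CHARGE action=A_GO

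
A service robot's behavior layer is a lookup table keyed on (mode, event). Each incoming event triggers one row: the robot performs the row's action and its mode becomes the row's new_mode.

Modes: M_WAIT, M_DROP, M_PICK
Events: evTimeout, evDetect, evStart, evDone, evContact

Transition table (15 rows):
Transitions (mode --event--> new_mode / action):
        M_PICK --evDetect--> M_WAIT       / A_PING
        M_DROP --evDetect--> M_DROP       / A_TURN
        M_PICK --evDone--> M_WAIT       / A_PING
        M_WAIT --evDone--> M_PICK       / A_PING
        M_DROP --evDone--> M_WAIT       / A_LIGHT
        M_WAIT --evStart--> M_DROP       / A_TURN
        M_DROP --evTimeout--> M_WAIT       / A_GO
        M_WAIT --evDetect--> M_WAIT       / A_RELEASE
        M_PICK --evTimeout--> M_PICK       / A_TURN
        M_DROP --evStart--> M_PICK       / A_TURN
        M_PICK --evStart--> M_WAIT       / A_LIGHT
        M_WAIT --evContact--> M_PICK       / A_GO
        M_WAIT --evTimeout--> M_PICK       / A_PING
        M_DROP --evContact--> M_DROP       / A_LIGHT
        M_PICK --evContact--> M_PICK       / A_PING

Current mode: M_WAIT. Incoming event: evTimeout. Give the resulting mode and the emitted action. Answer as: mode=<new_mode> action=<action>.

mode=M_PICK action=A_PING

current mode = M_WAIT; filter table to that mode:
  (M_WAIT, evDone) → (M_PICK, A_PING)
  (M_WAIT, evStart) → (M_DROP, A_TURN)
  (M_WAIT, evDetect) → (M_WAIT, A_RELEASE)
  (M_WAIT, evContact) → (M_PICK, A_GO)
  (M_WAIT, evTimeout) → (M_PICK, A_PING)  ← event matches
event = evTimeout selects (M_PICK, A_PING)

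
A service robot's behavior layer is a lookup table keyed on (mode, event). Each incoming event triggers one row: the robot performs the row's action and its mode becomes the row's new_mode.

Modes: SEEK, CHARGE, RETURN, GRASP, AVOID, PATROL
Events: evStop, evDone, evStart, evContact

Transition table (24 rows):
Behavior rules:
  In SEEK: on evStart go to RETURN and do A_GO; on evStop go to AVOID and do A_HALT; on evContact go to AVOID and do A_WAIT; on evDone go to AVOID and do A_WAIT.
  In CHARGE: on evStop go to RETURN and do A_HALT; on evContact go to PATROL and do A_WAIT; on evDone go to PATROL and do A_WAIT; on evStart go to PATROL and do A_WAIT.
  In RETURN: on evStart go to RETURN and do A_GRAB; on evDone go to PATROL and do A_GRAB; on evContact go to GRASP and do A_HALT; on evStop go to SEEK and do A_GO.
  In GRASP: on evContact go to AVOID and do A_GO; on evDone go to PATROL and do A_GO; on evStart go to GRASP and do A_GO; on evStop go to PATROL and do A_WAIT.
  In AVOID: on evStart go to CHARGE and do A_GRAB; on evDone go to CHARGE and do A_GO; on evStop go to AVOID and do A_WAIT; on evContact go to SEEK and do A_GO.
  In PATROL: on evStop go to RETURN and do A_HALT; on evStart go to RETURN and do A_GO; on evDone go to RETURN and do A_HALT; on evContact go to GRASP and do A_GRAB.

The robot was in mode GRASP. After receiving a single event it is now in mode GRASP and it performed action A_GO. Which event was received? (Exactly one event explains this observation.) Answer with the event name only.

evStart

try evStop: (GRASP, evStop) → (PATROL, A_WAIT)
try evDone: (GRASP, evDone) → (PATROL, A_GO)
try evStart: (GRASP, evStart) → (GRASP, A_GO)  ← matches
try evContact: (GRASP, evContact) → (AVOID, A_GO)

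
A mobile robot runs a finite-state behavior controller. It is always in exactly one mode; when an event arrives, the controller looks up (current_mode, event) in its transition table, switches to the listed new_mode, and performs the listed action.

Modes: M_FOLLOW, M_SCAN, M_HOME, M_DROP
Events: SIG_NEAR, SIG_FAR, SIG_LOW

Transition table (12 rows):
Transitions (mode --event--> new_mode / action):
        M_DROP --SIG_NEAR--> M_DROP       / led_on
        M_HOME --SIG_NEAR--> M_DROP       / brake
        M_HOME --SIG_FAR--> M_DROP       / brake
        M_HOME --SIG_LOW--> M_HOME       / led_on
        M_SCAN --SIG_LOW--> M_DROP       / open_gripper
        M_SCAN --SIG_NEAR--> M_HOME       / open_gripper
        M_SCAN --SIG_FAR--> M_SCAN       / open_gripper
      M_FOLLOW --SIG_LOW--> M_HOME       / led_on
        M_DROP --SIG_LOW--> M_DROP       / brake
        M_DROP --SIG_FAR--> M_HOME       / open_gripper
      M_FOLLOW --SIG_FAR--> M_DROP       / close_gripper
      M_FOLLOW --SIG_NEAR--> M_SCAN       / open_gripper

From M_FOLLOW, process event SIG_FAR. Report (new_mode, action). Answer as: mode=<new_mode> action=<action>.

current mode = M_FOLLOW; filter table to that mode:
  (M_FOLLOW, SIG_LOW) → (M_HOME, led_on)
  (M_FOLLOW, SIG_FAR) → (M_DROP, close_gripper)  ← event matches
  (M_FOLLOW, SIG_NEAR) → (M_SCAN, open_gripper)
event = SIG_FAR selects (M_DROP, close_gripper)

mode=M_DROP action=close_gripper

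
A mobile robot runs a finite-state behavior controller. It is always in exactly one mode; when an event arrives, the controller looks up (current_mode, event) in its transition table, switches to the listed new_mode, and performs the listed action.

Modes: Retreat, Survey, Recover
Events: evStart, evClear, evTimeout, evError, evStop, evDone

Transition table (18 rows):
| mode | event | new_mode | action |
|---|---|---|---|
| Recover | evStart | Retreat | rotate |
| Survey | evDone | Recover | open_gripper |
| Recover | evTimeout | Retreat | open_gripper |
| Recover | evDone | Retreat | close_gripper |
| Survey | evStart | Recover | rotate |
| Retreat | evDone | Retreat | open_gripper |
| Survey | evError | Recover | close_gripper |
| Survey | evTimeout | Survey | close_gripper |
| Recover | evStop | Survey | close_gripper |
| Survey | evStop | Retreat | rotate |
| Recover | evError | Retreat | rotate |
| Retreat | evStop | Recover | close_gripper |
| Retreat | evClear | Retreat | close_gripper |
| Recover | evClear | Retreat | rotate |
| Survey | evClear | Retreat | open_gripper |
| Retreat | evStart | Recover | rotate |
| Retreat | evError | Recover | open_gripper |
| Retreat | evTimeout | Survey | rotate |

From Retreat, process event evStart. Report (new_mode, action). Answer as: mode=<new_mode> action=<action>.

current mode = Retreat; filter table to that mode:
  (Retreat, evDone) → (Retreat, open_gripper)
  (Retreat, evStop) → (Recover, close_gripper)
  (Retreat, evClear) → (Retreat, close_gripper)
  (Retreat, evStart) → (Recover, rotate)  ← event matches
  (Retreat, evError) → (Recover, open_gripper)
  (Retreat, evTimeout) → (Survey, rotate)
event = evStart selects (Recover, rotate)

mode=Recover action=rotate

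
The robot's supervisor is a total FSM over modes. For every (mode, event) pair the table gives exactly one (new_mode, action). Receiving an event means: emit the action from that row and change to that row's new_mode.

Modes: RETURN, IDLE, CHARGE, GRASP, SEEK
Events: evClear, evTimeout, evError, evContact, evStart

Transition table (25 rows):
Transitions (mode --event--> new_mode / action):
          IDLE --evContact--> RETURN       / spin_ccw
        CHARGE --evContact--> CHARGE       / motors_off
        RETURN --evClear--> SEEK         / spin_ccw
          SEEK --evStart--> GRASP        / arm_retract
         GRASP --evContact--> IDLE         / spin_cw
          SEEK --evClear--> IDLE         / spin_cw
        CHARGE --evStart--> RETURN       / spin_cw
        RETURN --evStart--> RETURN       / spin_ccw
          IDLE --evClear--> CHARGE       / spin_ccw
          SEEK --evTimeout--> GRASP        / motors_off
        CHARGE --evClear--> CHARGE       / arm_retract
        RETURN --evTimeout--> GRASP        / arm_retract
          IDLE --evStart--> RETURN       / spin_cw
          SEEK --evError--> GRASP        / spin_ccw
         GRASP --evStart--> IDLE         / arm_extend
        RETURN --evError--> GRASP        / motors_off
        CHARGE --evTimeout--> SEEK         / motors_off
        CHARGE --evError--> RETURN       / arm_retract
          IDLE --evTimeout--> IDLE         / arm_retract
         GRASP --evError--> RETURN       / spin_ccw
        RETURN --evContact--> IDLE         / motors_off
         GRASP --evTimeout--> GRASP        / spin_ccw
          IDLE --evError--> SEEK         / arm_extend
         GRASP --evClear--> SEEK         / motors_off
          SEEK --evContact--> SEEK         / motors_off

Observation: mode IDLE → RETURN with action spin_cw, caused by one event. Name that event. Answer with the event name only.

try evClear: (IDLE, evClear) → (CHARGE, spin_ccw)
try evTimeout: (IDLE, evTimeout) → (IDLE, arm_retract)
try evError: (IDLE, evError) → (SEEK, arm_extend)
try evContact: (IDLE, evContact) → (RETURN, spin_ccw)
try evStart: (IDLE, evStart) → (RETURN, spin_cw)  ← matches

evStart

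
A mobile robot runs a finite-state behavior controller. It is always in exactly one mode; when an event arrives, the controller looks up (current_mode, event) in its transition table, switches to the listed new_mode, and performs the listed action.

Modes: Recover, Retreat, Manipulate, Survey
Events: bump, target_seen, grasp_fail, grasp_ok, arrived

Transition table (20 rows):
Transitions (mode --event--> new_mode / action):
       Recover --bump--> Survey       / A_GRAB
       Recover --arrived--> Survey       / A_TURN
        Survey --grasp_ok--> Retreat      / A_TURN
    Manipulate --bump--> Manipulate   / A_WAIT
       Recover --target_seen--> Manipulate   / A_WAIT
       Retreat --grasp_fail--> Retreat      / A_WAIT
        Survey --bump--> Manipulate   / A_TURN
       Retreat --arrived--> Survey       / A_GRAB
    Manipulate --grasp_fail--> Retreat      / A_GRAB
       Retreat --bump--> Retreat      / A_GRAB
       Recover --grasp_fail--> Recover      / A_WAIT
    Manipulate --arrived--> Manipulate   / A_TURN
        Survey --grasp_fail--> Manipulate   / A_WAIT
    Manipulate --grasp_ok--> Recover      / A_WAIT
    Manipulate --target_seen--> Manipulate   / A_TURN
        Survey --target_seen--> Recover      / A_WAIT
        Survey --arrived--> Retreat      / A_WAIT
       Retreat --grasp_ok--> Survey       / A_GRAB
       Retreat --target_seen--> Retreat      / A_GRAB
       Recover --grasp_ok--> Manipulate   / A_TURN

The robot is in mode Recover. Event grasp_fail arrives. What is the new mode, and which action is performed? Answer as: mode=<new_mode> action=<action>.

mode=Recover action=A_WAIT

current mode = Recover; filter table to that mode:
  (Recover, bump) → (Survey, A_GRAB)
  (Recover, arrived) → (Survey, A_TURN)
  (Recover, target_seen) → (Manipulate, A_WAIT)
  (Recover, grasp_fail) → (Recover, A_WAIT)  ← event matches
  (Recover, grasp_ok) → (Manipulate, A_TURN)
event = grasp_fail selects (Recover, A_WAIT)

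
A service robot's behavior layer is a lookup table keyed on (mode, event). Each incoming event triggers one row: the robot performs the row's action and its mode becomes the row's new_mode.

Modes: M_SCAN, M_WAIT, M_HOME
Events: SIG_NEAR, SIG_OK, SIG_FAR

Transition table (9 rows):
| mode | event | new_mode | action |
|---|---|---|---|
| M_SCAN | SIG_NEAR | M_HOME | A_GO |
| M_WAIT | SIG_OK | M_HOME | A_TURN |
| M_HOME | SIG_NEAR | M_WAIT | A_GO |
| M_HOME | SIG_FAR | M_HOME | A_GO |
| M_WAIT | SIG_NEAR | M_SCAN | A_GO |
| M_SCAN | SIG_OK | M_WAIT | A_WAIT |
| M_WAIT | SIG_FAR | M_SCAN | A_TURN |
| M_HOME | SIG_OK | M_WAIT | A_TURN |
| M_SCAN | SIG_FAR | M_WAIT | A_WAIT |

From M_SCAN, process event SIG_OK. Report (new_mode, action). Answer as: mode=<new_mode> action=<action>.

mode=M_WAIT action=A_WAIT

current mode = M_SCAN; filter table to that mode:
  (M_SCAN, SIG_NEAR) → (M_HOME, A_GO)
  (M_SCAN, SIG_OK) → (M_WAIT, A_WAIT)  ← event matches
  (M_SCAN, SIG_FAR) → (M_WAIT, A_WAIT)
event = SIG_OK selects (M_WAIT, A_WAIT)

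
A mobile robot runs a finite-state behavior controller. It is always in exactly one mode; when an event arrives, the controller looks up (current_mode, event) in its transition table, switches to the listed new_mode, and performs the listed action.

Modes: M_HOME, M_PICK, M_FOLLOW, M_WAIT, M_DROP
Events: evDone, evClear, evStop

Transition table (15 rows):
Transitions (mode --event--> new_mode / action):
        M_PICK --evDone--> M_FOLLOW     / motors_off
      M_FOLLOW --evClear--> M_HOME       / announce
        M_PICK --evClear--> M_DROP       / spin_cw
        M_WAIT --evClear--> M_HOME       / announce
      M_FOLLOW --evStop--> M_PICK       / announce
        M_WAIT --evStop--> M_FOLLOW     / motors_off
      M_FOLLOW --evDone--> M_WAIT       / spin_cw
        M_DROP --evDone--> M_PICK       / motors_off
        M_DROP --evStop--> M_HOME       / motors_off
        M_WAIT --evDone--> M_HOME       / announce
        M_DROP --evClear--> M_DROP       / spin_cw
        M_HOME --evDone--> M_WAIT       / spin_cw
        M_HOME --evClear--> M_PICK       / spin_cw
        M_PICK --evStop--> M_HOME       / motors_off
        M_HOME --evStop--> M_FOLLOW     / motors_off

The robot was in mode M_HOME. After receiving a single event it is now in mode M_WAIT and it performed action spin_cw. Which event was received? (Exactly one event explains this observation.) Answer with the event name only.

try evDone: (M_HOME, evDone) → (M_WAIT, spin_cw)  ← matches
try evClear: (M_HOME, evClear) → (M_PICK, spin_cw)
try evStop: (M_HOME, evStop) → (M_FOLLOW, motors_off)

evDone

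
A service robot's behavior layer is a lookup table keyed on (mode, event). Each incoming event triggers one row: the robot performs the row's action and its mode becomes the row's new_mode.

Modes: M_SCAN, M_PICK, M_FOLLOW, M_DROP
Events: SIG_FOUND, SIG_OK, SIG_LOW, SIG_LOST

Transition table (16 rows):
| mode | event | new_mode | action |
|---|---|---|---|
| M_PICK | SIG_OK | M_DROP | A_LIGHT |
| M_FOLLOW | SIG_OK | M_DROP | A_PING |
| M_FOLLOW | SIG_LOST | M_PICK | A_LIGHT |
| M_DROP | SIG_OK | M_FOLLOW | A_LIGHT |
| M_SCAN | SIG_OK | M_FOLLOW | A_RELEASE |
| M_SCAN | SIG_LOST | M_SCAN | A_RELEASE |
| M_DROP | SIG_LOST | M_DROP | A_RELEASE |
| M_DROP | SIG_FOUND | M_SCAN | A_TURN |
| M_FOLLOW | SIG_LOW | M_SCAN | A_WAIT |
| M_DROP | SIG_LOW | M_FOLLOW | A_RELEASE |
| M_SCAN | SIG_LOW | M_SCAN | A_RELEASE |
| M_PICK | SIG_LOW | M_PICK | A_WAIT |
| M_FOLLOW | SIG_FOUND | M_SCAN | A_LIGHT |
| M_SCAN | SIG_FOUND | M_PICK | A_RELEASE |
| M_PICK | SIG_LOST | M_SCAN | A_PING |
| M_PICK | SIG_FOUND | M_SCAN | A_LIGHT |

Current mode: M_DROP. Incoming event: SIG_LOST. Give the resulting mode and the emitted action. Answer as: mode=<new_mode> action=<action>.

mode=M_DROP action=A_RELEASE

current mode = M_DROP; filter table to that mode:
  (M_DROP, SIG_OK) → (M_FOLLOW, A_LIGHT)
  (M_DROP, SIG_LOST) → (M_DROP, A_RELEASE)  ← event matches
  (M_DROP, SIG_FOUND) → (M_SCAN, A_TURN)
  (M_DROP, SIG_LOW) → (M_FOLLOW, A_RELEASE)
event = SIG_LOST selects (M_DROP, A_RELEASE)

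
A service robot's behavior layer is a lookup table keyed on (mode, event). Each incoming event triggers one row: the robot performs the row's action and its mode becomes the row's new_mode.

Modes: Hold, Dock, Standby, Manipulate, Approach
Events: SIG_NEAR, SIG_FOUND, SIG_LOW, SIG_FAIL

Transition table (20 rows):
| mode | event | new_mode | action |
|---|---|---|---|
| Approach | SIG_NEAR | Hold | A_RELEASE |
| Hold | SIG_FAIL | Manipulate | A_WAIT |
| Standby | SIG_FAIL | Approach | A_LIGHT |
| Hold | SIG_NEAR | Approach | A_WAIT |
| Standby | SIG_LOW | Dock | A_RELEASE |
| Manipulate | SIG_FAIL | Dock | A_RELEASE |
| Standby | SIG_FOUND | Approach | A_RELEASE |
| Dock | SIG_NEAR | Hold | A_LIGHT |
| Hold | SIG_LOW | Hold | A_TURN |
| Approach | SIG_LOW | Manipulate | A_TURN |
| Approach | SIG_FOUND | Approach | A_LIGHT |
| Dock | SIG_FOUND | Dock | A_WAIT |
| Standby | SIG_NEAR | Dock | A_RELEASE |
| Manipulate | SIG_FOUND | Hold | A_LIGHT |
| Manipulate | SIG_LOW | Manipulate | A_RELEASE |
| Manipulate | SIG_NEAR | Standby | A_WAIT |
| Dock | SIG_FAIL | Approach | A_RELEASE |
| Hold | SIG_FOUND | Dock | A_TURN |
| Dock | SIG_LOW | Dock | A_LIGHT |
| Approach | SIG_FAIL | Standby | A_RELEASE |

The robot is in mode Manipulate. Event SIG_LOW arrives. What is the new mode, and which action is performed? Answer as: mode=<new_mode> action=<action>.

mode=Manipulate action=A_RELEASE

current mode = Manipulate; filter table to that mode:
  (Manipulate, SIG_FAIL) → (Dock, A_RELEASE)
  (Manipulate, SIG_FOUND) → (Hold, A_LIGHT)
  (Manipulate, SIG_LOW) → (Manipulate, A_RELEASE)  ← event matches
  (Manipulate, SIG_NEAR) → (Standby, A_WAIT)
event = SIG_LOW selects (Manipulate, A_RELEASE)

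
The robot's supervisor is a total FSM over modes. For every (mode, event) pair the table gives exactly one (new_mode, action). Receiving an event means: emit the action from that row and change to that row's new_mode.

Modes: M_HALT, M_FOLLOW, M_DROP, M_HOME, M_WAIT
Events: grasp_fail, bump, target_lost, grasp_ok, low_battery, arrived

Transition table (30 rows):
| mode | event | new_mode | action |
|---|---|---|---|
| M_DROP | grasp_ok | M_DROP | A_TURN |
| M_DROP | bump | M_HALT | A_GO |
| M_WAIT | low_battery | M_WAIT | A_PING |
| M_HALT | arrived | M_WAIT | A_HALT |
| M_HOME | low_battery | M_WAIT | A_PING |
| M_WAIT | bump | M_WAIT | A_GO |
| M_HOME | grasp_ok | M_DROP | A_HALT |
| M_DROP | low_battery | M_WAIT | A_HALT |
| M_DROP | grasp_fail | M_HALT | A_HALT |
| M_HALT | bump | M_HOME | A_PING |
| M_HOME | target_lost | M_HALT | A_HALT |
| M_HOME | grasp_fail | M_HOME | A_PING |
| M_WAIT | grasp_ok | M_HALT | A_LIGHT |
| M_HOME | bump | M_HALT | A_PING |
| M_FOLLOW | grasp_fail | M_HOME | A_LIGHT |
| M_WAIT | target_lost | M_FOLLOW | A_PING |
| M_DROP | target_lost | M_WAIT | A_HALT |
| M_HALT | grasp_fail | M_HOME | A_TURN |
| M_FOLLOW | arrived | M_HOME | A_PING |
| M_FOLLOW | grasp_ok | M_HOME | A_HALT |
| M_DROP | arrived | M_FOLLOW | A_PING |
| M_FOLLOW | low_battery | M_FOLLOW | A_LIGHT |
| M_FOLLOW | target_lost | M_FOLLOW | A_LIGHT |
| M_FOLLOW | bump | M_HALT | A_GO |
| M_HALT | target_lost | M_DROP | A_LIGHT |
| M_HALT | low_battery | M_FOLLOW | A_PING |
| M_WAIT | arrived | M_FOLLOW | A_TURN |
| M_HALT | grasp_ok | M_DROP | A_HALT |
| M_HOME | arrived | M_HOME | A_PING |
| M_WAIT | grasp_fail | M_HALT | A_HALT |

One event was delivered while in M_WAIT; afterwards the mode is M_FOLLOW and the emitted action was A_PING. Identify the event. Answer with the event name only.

try grasp_fail: (M_WAIT, grasp_fail) → (M_HALT, A_HALT)
try bump: (M_WAIT, bump) → (M_WAIT, A_GO)
try target_lost: (M_WAIT, target_lost) → (M_FOLLOW, A_PING)  ← matches
try grasp_ok: (M_WAIT, grasp_ok) → (M_HALT, A_LIGHT)
try low_battery: (M_WAIT, low_battery) → (M_WAIT, A_PING)
try arrived: (M_WAIT, arrived) → (M_FOLLOW, A_TURN)

target_lost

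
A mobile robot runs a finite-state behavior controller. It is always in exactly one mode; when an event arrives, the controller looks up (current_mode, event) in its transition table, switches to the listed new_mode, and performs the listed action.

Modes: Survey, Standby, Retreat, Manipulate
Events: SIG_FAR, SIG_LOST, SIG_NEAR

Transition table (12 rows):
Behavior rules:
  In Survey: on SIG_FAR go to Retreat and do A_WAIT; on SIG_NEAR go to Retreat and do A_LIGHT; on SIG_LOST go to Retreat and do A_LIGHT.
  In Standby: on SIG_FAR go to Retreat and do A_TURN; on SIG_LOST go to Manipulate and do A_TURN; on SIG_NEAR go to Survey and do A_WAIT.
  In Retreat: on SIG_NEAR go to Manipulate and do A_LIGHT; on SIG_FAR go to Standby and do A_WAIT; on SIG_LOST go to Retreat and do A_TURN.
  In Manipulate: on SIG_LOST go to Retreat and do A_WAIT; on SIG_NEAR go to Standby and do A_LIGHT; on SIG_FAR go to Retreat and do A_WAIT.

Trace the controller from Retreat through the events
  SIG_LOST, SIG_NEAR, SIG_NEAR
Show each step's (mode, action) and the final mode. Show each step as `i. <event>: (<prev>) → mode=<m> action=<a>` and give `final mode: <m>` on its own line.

final mode: Standby

1. SIG_LOST: (Retreat) → mode=Retreat action=A_TURN
2. SIG_NEAR: (Retreat) → mode=Manipulate action=A_LIGHT
3. SIG_NEAR: (Manipulate) → mode=Standby action=A_LIGHT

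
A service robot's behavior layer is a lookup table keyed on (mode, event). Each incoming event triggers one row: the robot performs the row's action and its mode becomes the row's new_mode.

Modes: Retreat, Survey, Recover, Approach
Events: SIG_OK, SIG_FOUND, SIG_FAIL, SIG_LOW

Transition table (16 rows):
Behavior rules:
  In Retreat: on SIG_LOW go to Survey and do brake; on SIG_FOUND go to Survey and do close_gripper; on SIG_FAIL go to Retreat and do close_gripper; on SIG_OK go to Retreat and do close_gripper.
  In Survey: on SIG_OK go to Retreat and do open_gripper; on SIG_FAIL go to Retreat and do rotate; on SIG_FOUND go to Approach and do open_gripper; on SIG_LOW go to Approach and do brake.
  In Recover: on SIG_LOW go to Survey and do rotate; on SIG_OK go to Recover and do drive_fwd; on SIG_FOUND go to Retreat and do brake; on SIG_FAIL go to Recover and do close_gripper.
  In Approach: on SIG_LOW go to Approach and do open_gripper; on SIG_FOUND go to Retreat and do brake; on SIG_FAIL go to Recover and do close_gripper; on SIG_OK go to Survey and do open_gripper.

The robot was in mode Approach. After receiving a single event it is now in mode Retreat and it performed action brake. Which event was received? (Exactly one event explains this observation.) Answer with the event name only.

try SIG_OK: (Approach, SIG_OK) → (Survey, open_gripper)
try SIG_FOUND: (Approach, SIG_FOUND) → (Retreat, brake)  ← matches
try SIG_FAIL: (Approach, SIG_FAIL) → (Recover, close_gripper)
try SIG_LOW: (Approach, SIG_LOW) → (Approach, open_gripper)

SIG_FOUND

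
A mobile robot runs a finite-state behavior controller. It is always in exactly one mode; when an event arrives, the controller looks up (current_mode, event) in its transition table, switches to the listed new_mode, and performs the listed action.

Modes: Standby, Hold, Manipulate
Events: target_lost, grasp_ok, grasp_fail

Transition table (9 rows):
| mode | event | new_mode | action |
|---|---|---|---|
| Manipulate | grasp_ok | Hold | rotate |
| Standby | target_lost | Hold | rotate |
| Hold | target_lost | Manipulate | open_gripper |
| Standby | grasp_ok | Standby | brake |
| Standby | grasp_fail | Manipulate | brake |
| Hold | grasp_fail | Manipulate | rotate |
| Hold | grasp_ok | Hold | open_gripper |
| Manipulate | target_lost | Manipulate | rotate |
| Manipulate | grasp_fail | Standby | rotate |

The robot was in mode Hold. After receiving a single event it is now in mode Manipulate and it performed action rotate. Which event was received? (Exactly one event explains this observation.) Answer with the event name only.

grasp_fail

try target_lost: (Hold, target_lost) → (Manipulate, open_gripper)
try grasp_ok: (Hold, grasp_ok) → (Hold, open_gripper)
try grasp_fail: (Hold, grasp_fail) → (Manipulate, rotate)  ← matches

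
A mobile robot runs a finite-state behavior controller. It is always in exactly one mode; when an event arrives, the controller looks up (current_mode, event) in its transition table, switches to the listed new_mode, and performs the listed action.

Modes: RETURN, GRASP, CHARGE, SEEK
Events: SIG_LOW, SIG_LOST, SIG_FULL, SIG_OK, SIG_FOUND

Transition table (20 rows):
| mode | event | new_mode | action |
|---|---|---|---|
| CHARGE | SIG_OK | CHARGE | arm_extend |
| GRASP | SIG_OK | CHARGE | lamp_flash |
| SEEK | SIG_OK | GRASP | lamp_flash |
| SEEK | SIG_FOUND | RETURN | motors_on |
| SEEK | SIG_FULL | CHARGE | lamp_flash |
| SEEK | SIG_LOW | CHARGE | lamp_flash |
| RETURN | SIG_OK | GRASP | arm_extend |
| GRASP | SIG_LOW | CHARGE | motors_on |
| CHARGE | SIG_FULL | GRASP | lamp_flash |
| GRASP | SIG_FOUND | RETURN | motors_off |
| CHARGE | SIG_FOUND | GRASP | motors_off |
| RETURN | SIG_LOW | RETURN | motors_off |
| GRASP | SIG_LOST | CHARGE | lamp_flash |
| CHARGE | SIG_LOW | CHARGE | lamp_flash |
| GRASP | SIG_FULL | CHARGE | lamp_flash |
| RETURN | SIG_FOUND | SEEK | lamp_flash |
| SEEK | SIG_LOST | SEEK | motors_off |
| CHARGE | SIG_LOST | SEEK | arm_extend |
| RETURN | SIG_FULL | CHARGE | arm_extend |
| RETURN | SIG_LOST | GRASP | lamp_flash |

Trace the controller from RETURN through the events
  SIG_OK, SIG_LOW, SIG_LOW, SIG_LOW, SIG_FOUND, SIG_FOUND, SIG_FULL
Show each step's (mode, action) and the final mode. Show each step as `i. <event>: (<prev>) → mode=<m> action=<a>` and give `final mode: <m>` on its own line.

final mode: CHARGE

1. SIG_OK: (RETURN) → mode=GRASP action=arm_extend
2. SIG_LOW: (GRASP) → mode=CHARGE action=motors_on
3. SIG_LOW: (CHARGE) → mode=CHARGE action=lamp_flash
4. SIG_LOW: (CHARGE) → mode=CHARGE action=lamp_flash
5. SIG_FOUND: (CHARGE) → mode=GRASP action=motors_off
6. SIG_FOUND: (GRASP) → mode=RETURN action=motors_off
7. SIG_FULL: (RETURN) → mode=CHARGE action=arm_extend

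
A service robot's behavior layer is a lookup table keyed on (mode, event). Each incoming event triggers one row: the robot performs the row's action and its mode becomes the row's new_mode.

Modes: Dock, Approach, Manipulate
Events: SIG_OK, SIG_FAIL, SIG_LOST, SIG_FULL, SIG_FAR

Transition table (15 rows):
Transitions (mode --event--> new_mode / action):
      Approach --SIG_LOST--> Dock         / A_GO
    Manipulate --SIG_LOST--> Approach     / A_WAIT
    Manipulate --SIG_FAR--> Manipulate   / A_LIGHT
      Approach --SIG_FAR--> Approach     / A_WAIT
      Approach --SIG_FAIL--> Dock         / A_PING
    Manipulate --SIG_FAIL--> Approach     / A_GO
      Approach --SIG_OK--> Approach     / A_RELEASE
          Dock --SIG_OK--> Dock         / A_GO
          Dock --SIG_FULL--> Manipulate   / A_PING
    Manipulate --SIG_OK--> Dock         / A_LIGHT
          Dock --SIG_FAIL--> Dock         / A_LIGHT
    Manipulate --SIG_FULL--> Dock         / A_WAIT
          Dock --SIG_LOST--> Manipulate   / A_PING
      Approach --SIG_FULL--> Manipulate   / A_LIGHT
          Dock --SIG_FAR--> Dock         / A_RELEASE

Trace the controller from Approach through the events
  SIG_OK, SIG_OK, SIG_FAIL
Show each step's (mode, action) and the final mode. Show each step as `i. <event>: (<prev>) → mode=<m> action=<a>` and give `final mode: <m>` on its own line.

final mode: Dock

1. SIG_OK: (Approach) → mode=Approach action=A_RELEASE
2. SIG_OK: (Approach) → mode=Approach action=A_RELEASE
3. SIG_FAIL: (Approach) → mode=Dock action=A_PING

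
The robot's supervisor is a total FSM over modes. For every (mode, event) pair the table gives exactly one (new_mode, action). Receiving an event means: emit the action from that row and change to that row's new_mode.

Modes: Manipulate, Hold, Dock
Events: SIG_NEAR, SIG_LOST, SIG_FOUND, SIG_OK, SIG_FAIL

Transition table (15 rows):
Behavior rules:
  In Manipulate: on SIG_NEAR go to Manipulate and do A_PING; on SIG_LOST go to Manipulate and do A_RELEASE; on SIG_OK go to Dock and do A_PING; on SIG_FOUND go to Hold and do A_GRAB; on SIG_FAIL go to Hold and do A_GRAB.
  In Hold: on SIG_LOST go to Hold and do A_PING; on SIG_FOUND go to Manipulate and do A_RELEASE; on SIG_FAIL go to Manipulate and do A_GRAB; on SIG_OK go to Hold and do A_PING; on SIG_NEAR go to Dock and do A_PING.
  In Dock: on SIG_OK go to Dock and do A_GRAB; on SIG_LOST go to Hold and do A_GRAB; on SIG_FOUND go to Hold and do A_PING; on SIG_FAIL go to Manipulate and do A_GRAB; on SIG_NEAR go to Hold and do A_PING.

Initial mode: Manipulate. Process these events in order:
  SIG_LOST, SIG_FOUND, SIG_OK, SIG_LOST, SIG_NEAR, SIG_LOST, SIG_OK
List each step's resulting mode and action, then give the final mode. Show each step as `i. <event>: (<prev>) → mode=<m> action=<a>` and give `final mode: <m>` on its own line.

1. SIG_LOST: (Manipulate) → mode=Manipulate action=A_RELEASE
2. SIG_FOUND: (Manipulate) → mode=Hold action=A_GRAB
3. SIG_OK: (Hold) → mode=Hold action=A_PING
4. SIG_LOST: (Hold) → mode=Hold action=A_PING
5. SIG_NEAR: (Hold) → mode=Dock action=A_PING
6. SIG_LOST: (Dock) → mode=Hold action=A_GRAB
7. SIG_OK: (Hold) → mode=Hold action=A_PING

final mode: Hold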